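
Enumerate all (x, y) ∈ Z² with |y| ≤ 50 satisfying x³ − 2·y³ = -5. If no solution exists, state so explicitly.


The equation is x³ - 2y³ = -5. For fixed y, x³ = 2·y³ − 5, so a solution requires the RHS to be a perfect cube.
Strategy: iterate y from -50 to 50, compute RHS = 2·y³ − 5, and check whether it is a (positive or negative) perfect cube.
Check small values of y:
  y = 0: RHS = -5 is not a perfect cube.
  y = 1: RHS = -3 is not a perfect cube.
  y = -1: RHS = -7 is not a perfect cube.
  y = 2: RHS = 11 is not a perfect cube.
  y = -2: RHS = -21 is not a perfect cube.
  y = 3: RHS = 49 is not a perfect cube.
  y = -3: RHS = -59 is not a perfect cube.
Continuing the search up to |y| = 50 finds no solutions either.
No (x, y) in the scanned range satisfies the equation.

No integer solutions with |y| ≤ 50.


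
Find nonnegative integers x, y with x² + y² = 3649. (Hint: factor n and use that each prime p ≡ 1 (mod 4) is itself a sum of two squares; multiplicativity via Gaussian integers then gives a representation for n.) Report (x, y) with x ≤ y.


Step 1: Factor n = 3649 = 41 · 89.
Step 2: Check the mod-4 condition on each prime factor: 41 ≡ 1 (mod 4), exponent 1; 89 ≡ 1 (mod 4), exponent 1.
All primes ≡ 3 (mod 4) appear to even exponent (or don't appear), so by the two-squares theorem n IS expressible as a sum of two squares.
Step 3: Build a representation. Here n = 41 · 89 is a product of primes ≡ 1 (mod 4). Each prime p ≡ 1 (mod 4) is itself a sum of two squares; find a² by testing p − a² for a perfect square:
  41: 41 − 1² = 40, 41 − 2² = 37, 41 − 3² = 32, 41 − 4² = 25 = 5² ⇒ 41 = 4² + 5².
  89: 89 − 1² = 88, 89 − 2² = 85, 89 − 3² = 80, 89 − 4² = 73, 89 − 5² = 64 = 8² ⇒ 89 = 5² + 8².
  Combine using the Brahmagupta–Fibonacci identity (a² + b²)(c² + d²) = (ac − bd)² + (ad + bc)² = (ac + bd)² + (ad − bc)²:
  41 · 89 = 3649: from (4² + 5²)(5² + 8²), take (4·5 − 5·8, 4·8 + 5·5) = (20 − 40, 32 + 25) = (-20, 57); dropping signs (only squares matter) gives (20, 57); check 20² + 57² = 400 + 3249 = 3649 ✓.
Step 4: Order so x ≤ y and verify: 20² + 57² = 400 + 3249 = 3649 = n. ✓

n = 3649 = 20² + 57² (one valid representation with x ≤ y).


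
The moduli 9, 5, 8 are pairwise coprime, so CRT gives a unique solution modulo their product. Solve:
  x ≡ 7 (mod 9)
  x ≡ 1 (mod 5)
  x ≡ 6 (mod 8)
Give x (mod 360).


Moduli 9, 5, 8 are pairwise coprime; by CRT there is a unique solution modulo M = 9 · 5 · 8 = 360.
Solve pairwise, accumulating the modulus:
  Start with x ≡ 7 (mod 9).
  Combine with x ≡ 1 (mod 5): since gcd(9, 5) = 1, we get a unique residue mod 45.
    Write x = 7 + 9·t and substitute into x ≡ 1 (mod 5): 9·t ≡ 1 − 7 = -6 (mod 5).
    Reduce coefficients mod 5: 4·t ≡ 4 (mod 5).
    The inverse of 4 mod 5 is 4 (since 4·4 = 16 = 3·5 + 1), so t ≡ 4·4 = 16 ≡ 1 (mod 5).
    Then x = 7 + 9·1 = 16, valid modulo lcm(9, 5) = 45: x ≡ 16 (mod 45).
  Combine with x ≡ 6 (mod 8): since gcd(45, 8) = 1, we get a unique residue mod 360.
    Write x = 16 + 45·t and substitute into x ≡ 6 (mod 8): 45·t ≡ 6 − 16 = -10 (mod 8).
    Reduce coefficients mod 8: 5·t ≡ 6 (mod 8).
    The inverse of 5 mod 8 is 5 (since 5·5 = 25 = 3·8 + 1), so t ≡ 5·6 = 30 ≡ 6 (mod 8).
    Then x = 16 + 45·6 = 286, valid modulo lcm(45, 8) = 360: x ≡ 286 (mod 360).
Verify: 286 mod 9 = 7 ✓, 286 mod 5 = 1 ✓, 286 mod 8 = 6 ✓.

x ≡ 286 (mod 360).


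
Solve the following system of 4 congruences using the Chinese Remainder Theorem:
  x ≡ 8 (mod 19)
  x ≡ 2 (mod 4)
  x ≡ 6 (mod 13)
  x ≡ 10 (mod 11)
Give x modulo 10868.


Product of moduli M = 19 · 4 · 13 · 11 = 10868.
Merge one congruence at a time:
  Start: x ≡ 8 (mod 19).
  Combine with x ≡ 2 (mod 4); new modulus lcm = 76.
    Write x = 8 + 19·t and substitute into x ≡ 2 (mod 4): 19·t ≡ 2 − 8 = -6 (mod 4).
    Reduce coefficients mod 4: 3·t ≡ 2 (mod 4).
    The inverse of 3 mod 4 is 3 (since 3·3 = 9 = 2·4 + 1), so t ≡ 3·2 = 6 ≡ 2 (mod 4).
    Then x = 8 + 19·2 = 46, valid modulo lcm(19, 4) = 76: x ≡ 46 (mod 76).
  Combine with x ≡ 6 (mod 13); new modulus lcm = 988.
    Write x = 46 + 76·t and substitute into x ≡ 6 (mod 13): 76·t ≡ 6 − 46 = -40 (mod 13).
    Reduce coefficients mod 13: 11·t ≡ 12 (mod 13).
    The inverse of 11 mod 13 is 6 (since 11·6 = 66 = 5·13 + 1), so t ≡ 6·12 = 72 ≡ 7 (mod 13).
    Then x = 46 + 76·7 = 578, valid modulo lcm(76, 13) = 988: x ≡ 578 (mod 988).
  Combine with x ≡ 10 (mod 11); new modulus lcm = 10868.
    Write x = 578 + 988·t and substitute into x ≡ 10 (mod 11): 988·t ≡ 10 − 578 = -568 (mod 11).
    Reduce coefficients mod 11: 9·t ≡ 4 (mod 11).
    The inverse of 9 mod 11 is 5 (since 9·5 = 45 = 4·11 + 1), so t ≡ 5·4 = 20 ≡ 9 (mod 11).
    Then x = 578 + 988·9 = 9470, valid modulo lcm(988, 11) = 10868: x ≡ 9470 (mod 10868).
Verify against each original: 9470 mod 19 = 8, 9470 mod 4 = 2, 9470 mod 13 = 6, 9470 mod 11 = 10.

x ≡ 9470 (mod 10868).


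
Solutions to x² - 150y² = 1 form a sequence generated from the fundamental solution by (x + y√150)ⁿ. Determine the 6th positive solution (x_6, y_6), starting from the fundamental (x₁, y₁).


Step 1: Find the fundamental solution (x₁, y₁) of x² - 150y² = 1.
  Expand √150 as a continued fraction. a₀ = ⌊√150⌋ = 12; iterate m_{k+1} = d_k·a_k − m_k, d_{k+1} = (150 − m_{k+1}²)/d_k, a_{k+1} = ⌊(a₀ + m_{k+1})/d_{k+1}⌋ (starting m₀ = 0, d₀ = 1), with convergents p_k = a_k·p_{k-1} + p_{k-2}, q_k = a_k·q_{k-1} + q_{k-2} (p₋₁ = 1, q₋₁ = 0):
  k = 0: a₀ = 12; p₀/q₀ = 12/1; p₀² − 150·q₀² = 144 − 150 = -6.
  k = 1: m = 12, d = 6, a = ⌊(12 + 12)/6⌋ = 4; p/q = (4·12 + 1)/(4·1 + 0) = 49/4; p² − 150·q² = 2401 − 2400 = 1.
  The first convergent with p² − 150·q² = 1 gives the fundamental solution (x₁, y₁) = (49, 4).
Step 2: Apply the recurrence (x_{n+1}, y_{n+1}) = (x₁x_n + 150y₁y_n, x₁y_n + y₁x_n) repeatedly.
  From (x_1, y_1) = (49, 4): x_2 = 49·49 + 150·4·4 = 4801; y_2 = 49·4 + 4·49 = 392.
  From (x_2, y_2) = (4801, 392): x_3 = 49·4801 + 150·4·392 = 470449; y_3 = 49·392 + 4·4801 = 38412.
  From (x_3, y_3) = (470449, 38412): x_4 = 49·470449 + 150·4·38412 = 46099201; y_4 = 49·38412 + 4·470449 = 3763984.
  From (x_4, y_4) = (46099201, 3763984): x_5 = 49·46099201 + 150·4·3763984 = 4517251249; y_5 = 49·3763984 + 4·46099201 = 368832020.
  From (x_5, y_5) = (4517251249, 368832020): x_6 = 49·4517251249 + 150·4·368832020 = 442644523201; y_6 = 49·368832020 + 4·4517251249 = 36141773976.
Step 3: Verify x_6² - 150·y_6² = 195934173919840627286401 - 195934173919840627286400 = 1 (should be 1). ✓

(x_1, y_1) = (49, 4); (x_6, y_6) = (442644523201, 36141773976).


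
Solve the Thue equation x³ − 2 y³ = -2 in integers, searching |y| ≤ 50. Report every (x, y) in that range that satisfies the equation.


The equation is x³ - 2y³ = -2. For fixed y, x³ = 2·y³ − 2, so a solution requires the RHS to be a perfect cube.
Strategy: iterate y from -50 to 50, compute RHS = 2·y³ − 2, and check whether it is a (positive or negative) perfect cube.
Check small values of y:
  y = 0: RHS = -2 is not a perfect cube.
  y = 1: RHS = 0 = (0)³ ⇒ x = 0 works.
  y = -1: RHS = -4 is not a perfect cube.
  y = 2: RHS = 14 is not a perfect cube.
  y = -2: RHS = -18 is not a perfect cube.
  y = 3: RHS = 52 is not a perfect cube.
  y = -3: RHS = -56 is not a perfect cube.
Continuing the search up to |y| = 50 finds no further solutions beyond those listed.
Collected solutions: (0, 1).

Solutions (with |y| ≤ 50): (0, 1).


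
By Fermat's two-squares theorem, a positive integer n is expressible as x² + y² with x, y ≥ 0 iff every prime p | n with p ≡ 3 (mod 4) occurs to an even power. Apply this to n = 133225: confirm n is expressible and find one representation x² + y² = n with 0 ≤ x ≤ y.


Step 1: Factor n = 133225 = 5^2 · 73^2.
Step 2: Check the mod-4 condition on each prime factor: 5 ≡ 1 (mod 4), exponent 2; 73 ≡ 1 (mod 4), exponent 2.
All primes ≡ 3 (mod 4) appear to even exponent (or don't appear), so by the two-squares theorem n IS expressible as a sum of two squares.
Step 3: Build a representation. Group n = k² · m with k = 5 and m = 73 · 73 = 5329 (a product of primes ≡ 1 (mod 4)); a representation of m scales to one of n via (k·x)² + (k·y)² = k²(x² + y²). Each prime p ≡ 1 (mod 4) is itself a sum of two squares; find a² by testing p − a² for a perfect square:
  73: 73 − 1² = 72, 73 − 2² = 69, 73 − 3² = 64 = 8² ⇒ 73 = 3² + 8².
  Combine using the Brahmagupta–Fibonacci identity (a² + b²)(c² + d²) = (ac − bd)² + (ad + bc)² = (ac + bd)² + (ad − bc)²:
  73 · 73 = 5329: from (3² + 8²)(3² + 8²), take (3·3 − 8·8, 3·8 + 8·3) = (9 − 64, 24 + 24) = (-55, 48); dropping signs (only squares matter) gives (55, 48); check 55² + 48² = 3025 + 2304 = 5329 ✓.
  Scale by k = 5: (5·55, 5·48) = (275, 240).
Step 4: Order so x ≤ y and verify: 240² + 275² = 57600 + 75625 = 133225 = n. ✓

n = 133225 = 240² + 275² (one valid representation with x ≤ y).


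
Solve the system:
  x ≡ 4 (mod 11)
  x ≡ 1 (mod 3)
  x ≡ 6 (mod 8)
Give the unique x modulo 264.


Moduli 11, 3, 8 are pairwise coprime; by CRT there is a unique solution modulo M = 11 · 3 · 8 = 264.
Solve pairwise, accumulating the modulus:
  Start with x ≡ 4 (mod 11).
  Combine with x ≡ 1 (mod 3): since gcd(11, 3) = 1, we get a unique residue mod 33.
    Write x = 4 + 11·t and substitute into x ≡ 1 (mod 3): 11·t ≡ 1 − 4 = -3 (mod 3).
    Reduce coefficients mod 3: 2·t ≡ 0 (mod 3).
    The inverse of 2 mod 3 is 2 (since 2·2 = 4 = 1·3 + 1), so t ≡ 2·0 = 0 ≡ 0 (mod 3).
    Then x = 4 + 11·0 = 4, valid modulo lcm(11, 3) = 33: x ≡ 4 (mod 33).
  Combine with x ≡ 6 (mod 8): since gcd(33, 8) = 1, we get a unique residue mod 264.
    Write x = 4 + 33·t and substitute into x ≡ 6 (mod 8): 33·t ≡ 6 − 4 = 2 (mod 8).
    Reduce coefficients mod 8: 1·t ≡ 2 (mod 8).
    So t ≡ 2 (mod 8).
    Then x = 4 + 33·2 = 70, valid modulo lcm(33, 8) = 264: x ≡ 70 (mod 264).
Verify: 70 mod 11 = 4 ✓, 70 mod 3 = 1 ✓, 70 mod 8 = 6 ✓.

x ≡ 70 (mod 264).


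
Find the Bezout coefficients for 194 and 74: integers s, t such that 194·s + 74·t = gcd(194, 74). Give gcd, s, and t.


Euclidean algorithm on (194, 74) — divide until remainder is 0:
  194 = 2 · 74 + 46
  74 = 1 · 46 + 28
  46 = 1 · 28 + 18
  28 = 1 · 18 + 10
  18 = 1 · 10 + 8
  10 = 1 · 8 + 2
  8 = 4 · 2 + 0
gcd(194, 74) = 2.
Track Bezout coefficients alongside the remainders: start with r₀ = 194 = a·1 + b·0 (s = 1, t = 0) and r₁ = 74 = a·0 + b·1 (s = 0, t = 1); each new remainder r_{k+1} = r_{k-1} − q_k·r_k inherits s_{k+1} = s_{k-1} − q_k·s_k, t_{k+1} = t_{k-1} − q_k·t_k, so r_k = a·s_k + b·t_k at every step:
  q = 2: r = 46, s = 1 − 2·0 = 1, t = 0 − 2·1 = -2  (check: 194·1 + 74·(-2) = 46)
  q = 1: r = 28, s = 0 − 1·1 = -1, t = 1 − 1·(-2) = 3  (check: 194·(-1) + 74·3 = 28)
  q = 1: r = 18, s = 1 − 1·(-1) = 2, t = -2 − 1·3 = -5  (check: 194·2 + 74·(-5) = 18)
  q = 1: r = 10, s = -1 − 1·2 = -3, t = 3 − 1·(-5) = 8  (check: 194·(-3) + 74·8 = 10)
  q = 1: r = 8, s = 2 − 1·(-3) = 5, t = -5 − 1·8 = -13  (check: 194·5 + 74·(-13) = 8)
  q = 1: r = 2, s = -3 − 1·5 = -8, t = 8 − 1·(-13) = 21  (check: 194·(-8) + 74·21 = 2)
The row with r = 2 (the gcd) gives the Bezout coefficients s = -8, t = 21.
Result: 194 · (-8) + 74 · (21) = 2.

gcd(194, 74) = 2; s = -8, t = 21 (check: 194·(-8) + 74·21 = 2).


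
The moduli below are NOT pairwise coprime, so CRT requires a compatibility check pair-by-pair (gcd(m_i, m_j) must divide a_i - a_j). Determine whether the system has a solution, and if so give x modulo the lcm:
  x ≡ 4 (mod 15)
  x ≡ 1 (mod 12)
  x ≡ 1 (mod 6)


Moduli 15, 12, 6 are not pairwise coprime, so CRT works modulo lcm(m_i) when all pairwise compatibility conditions hold.
Pairwise compatibility: gcd(m_i, m_j) must divide a_i - a_j for every pair.
Merge one congruence at a time:
  Start: x ≡ 4 (mod 15).
  Combine with x ≡ 1 (mod 12): gcd(15, 12) = 3; 1 - 4 = -3, which IS divisible by 3, so compatible.
    Write x = 4 + 15·t and substitute into x ≡ 1 (mod 12): 15·t ≡ 1 − 4 = -3 (mod 12).
    Divide the congruence (and modulus) by g = 3: 5·t ≡ -1 (mod 4).
    Reduce coefficients mod 4: 1·t ≡ 3 (mod 4).
    So t ≡ 3 (mod 4).
    Then x = 4 + 15·3 = 49, valid modulo lcm(15, 12) = 60: x ≡ 49 (mod 60).
  Combine with x ≡ 1 (mod 6): gcd(60, 6) = 6; 1 - 49 = -48, which IS divisible by 6, so compatible.
    Write x = 49 + 60·t and substitute into x ≡ 1 (mod 6): 60·t ≡ 1 − 49 = -48 (mod 6).
    Divide the congruence (and modulus) by g = 6: 10·t ≡ -8 (mod 1).
    Modulo 1 every t works; take t = 0.
    Then x = 49 + 60·0 = 49, valid modulo lcm(60, 6) = 60: x ≡ 49 (mod 60).
Verify: 49 mod 15 = 4, 49 mod 12 = 1, 49 mod 6 = 1.

x ≡ 49 (mod 60).


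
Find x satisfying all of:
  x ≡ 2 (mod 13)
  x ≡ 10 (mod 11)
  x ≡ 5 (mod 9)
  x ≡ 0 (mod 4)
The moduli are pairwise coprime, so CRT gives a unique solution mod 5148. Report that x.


Product of moduli M = 13 · 11 · 9 · 4 = 5148.
Merge one congruence at a time:
  Start: x ≡ 2 (mod 13).
  Combine with x ≡ 10 (mod 11); new modulus lcm = 143.
    Write x = 2 + 13·t and substitute into x ≡ 10 (mod 11): 13·t ≡ 10 − 2 = 8 (mod 11).
    Reduce coefficients mod 11: 2·t ≡ 8 (mod 11).
    The inverse of 2 mod 11 is 6 (since 2·6 = 12 = 1·11 + 1), so t ≡ 6·8 = 48 ≡ 4 (mod 11).
    Then x = 2 + 13·4 = 54, valid modulo lcm(13, 11) = 143: x ≡ 54 (mod 143).
  Combine with x ≡ 5 (mod 9); new modulus lcm = 1287.
    Write x = 54 + 143·t and substitute into x ≡ 5 (mod 9): 143·t ≡ 5 − 54 = -49 (mod 9).
    Reduce coefficients mod 9: 8·t ≡ 5 (mod 9).
    The inverse of 8 mod 9 is 8 (since 8·8 = 64 = 7·9 + 1), so t ≡ 8·5 = 40 ≡ 4 (mod 9).
    Then x = 54 + 143·4 = 626, valid modulo lcm(143, 9) = 1287: x ≡ 626 (mod 1287).
  Combine with x ≡ 0 (mod 4); new modulus lcm = 5148.
    Write x = 626 + 1287·t and substitute into x ≡ 0 (mod 4): 1287·t ≡ 0 − 626 = -626 (mod 4).
    Reduce coefficients mod 4: 3·t ≡ 2 (mod 4).
    The inverse of 3 mod 4 is 3 (since 3·3 = 9 = 2·4 + 1), so t ≡ 3·2 = 6 ≡ 2 (mod 4).
    Then x = 626 + 1287·2 = 3200, valid modulo lcm(1287, 4) = 5148: x ≡ 3200 (mod 5148).
Verify against each original: 3200 mod 13 = 2, 3200 mod 11 = 10, 3200 mod 9 = 5, 3200 mod 4 = 0.

x ≡ 3200 (mod 5148).


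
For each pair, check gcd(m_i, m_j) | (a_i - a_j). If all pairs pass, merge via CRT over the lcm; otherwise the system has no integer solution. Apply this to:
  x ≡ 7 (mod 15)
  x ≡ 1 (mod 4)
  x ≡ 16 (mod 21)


Moduli 15, 4, 21 are not pairwise coprime, so CRT works modulo lcm(m_i) when all pairwise compatibility conditions hold.
Pairwise compatibility: gcd(m_i, m_j) must divide a_i - a_j for every pair.
Merge one congruence at a time:
  Start: x ≡ 7 (mod 15).
  Combine with x ≡ 1 (mod 4): gcd(15, 4) = 1; 1 - 7 = -6, which IS divisible by 1, so compatible.
    Write x = 7 + 15·t and substitute into x ≡ 1 (mod 4): 15·t ≡ 1 − 7 = -6 (mod 4).
    Reduce coefficients mod 4: 3·t ≡ 2 (mod 4).
    The inverse of 3 mod 4 is 3 (since 3·3 = 9 = 2·4 + 1), so t ≡ 3·2 = 6 ≡ 2 (mod 4).
    Then x = 7 + 15·2 = 37, valid modulo lcm(15, 4) = 60: x ≡ 37 (mod 60).
  Combine with x ≡ 16 (mod 21): gcd(60, 21) = 3; 16 - 37 = -21, which IS divisible by 3, so compatible.
    Write x = 37 + 60·t and substitute into x ≡ 16 (mod 21): 60·t ≡ 16 − 37 = -21 (mod 21).
    Divide the congruence (and modulus) by g = 3: 20·t ≡ -7 (mod 7).
    Reduce coefficients mod 7: 6·t ≡ 0 (mod 7).
    The inverse of 6 mod 7 is 6 (since 6·6 = 36 = 5·7 + 1), so t ≡ 6·0 = 0 ≡ 0 (mod 7).
    Then x = 37 + 60·0 = 37, valid modulo lcm(60, 21) = 420: x ≡ 37 (mod 420).
Verify: 37 mod 15 = 7, 37 mod 4 = 1, 37 mod 21 = 16.

x ≡ 37 (mod 420).


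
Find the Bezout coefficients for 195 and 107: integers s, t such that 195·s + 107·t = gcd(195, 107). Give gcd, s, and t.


Euclidean algorithm on (195, 107) — divide until remainder is 0:
  195 = 1 · 107 + 88
  107 = 1 · 88 + 19
  88 = 4 · 19 + 12
  19 = 1 · 12 + 7
  12 = 1 · 7 + 5
  7 = 1 · 5 + 2
  5 = 2 · 2 + 1
  2 = 2 · 1 + 0
gcd(195, 107) = 1.
Track Bezout coefficients alongside the remainders: start with r₀ = 195 = a·1 + b·0 (s = 1, t = 0) and r₁ = 107 = a·0 + b·1 (s = 0, t = 1); each new remainder r_{k+1} = r_{k-1} − q_k·r_k inherits s_{k+1} = s_{k-1} − q_k·s_k, t_{k+1} = t_{k-1} − q_k·t_k, so r_k = a·s_k + b·t_k at every step:
  q = 1: r = 88, s = 1 − 1·0 = 1, t = 0 − 1·1 = -1  (check: 195·1 + 107·(-1) = 88)
  q = 1: r = 19, s = 0 − 1·1 = -1, t = 1 − 1·(-1) = 2  (check: 195·(-1) + 107·2 = 19)
  q = 4: r = 12, s = 1 − 4·(-1) = 5, t = -1 − 4·2 = -9  (check: 195·5 + 107·(-9) = 12)
  q = 1: r = 7, s = -1 − 1·5 = -6, t = 2 − 1·(-9) = 11  (check: 195·(-6) + 107·11 = 7)
  q = 1: r = 5, s = 5 − 1·(-6) = 11, t = -9 − 1·11 = -20  (check: 195·11 + 107·(-20) = 5)
  q = 1: r = 2, s = -6 − 1·11 = -17, t = 11 − 1·(-20) = 31  (check: 195·(-17) + 107·31 = 2)
  q = 2: r = 1, s = 11 − 2·(-17) = 45, t = -20 − 2·31 = -82  (check: 195·45 + 107·(-82) = 1)
The row with r = 1 (the gcd) gives the Bezout coefficients s = 45, t = -82.
Result: 195 · (45) + 107 · (-82) = 1.

gcd(195, 107) = 1; s = 45, t = -82 (check: 195·45 + 107·(-82) = 1).


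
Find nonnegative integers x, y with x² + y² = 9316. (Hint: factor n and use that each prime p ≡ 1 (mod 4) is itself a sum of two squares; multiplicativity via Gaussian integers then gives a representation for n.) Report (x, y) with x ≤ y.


Step 1: Factor n = 9316 = 2^2 · 17 · 137.
Step 2: Check the mod-4 condition on each prime factor: 2 = 2 (special); 17 ≡ 1 (mod 4), exponent 1; 137 ≡ 1 (mod 4), exponent 1.
All primes ≡ 3 (mod 4) appear to even exponent (or don't appear), so by the two-squares theorem n IS expressible as a sum of two squares.
Step 3: Build a representation. Group n = k² · m with k = 2 and m = 17 · 137 = 2329 (a product of primes ≡ 1 (mod 4)); a representation of m scales to one of n via (k·x)² + (k·y)² = k²(x² + y²). Each prime p ≡ 1 (mod 4) is itself a sum of two squares; find a² by testing p − a² for a perfect square:
  17: 17 − 1² = 16 = 4² ⇒ 17 = 1² + 4².
  137: 137 − 1² = 136, 137 − 2² = 133, 137 − 3² = 128, 137 − 4² = 121 = 11² ⇒ 137 = 4² + 11².
  Combine using the Brahmagupta–Fibonacci identity (a² + b²)(c² + d²) = (ac − bd)² + (ad + bc)² = (ac + bd)² + (ad − bc)²:
  17 · 137 = 2329: from (1² + 4²)(4² + 11²), take (1·4 − 4·11, 1·11 + 4·4) = (4 − 44, 11 + 16) = (-40, 27); dropping signs (only squares matter) gives (40, 27); check 40² + 27² = 1600 + 729 = 2329 ✓.
  Scale by k = 2: (2·40, 2·27) = (80, 54).
Step 4: Order so x ≤ y and verify: 54² + 80² = 2916 + 6400 = 9316 = n. ✓

n = 9316 = 54² + 80² (one valid representation with x ≤ y).


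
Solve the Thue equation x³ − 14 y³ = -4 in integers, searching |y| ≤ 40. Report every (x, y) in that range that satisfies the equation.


The equation is x³ - 14y³ = -4. For fixed y, x³ = 14·y³ − 4, so a solution requires the RHS to be a perfect cube.
Strategy: iterate y from -40 to 40, compute RHS = 14·y³ − 4, and check whether it is a (positive or negative) perfect cube.
Check small values of y:
  y = 0: RHS = -4 is not a perfect cube.
  y = 1: RHS = 10 is not a perfect cube.
  y = -1: RHS = -18 is not a perfect cube.
  y = 2: RHS = 108 is not a perfect cube.
  y = -2: RHS = -116 is not a perfect cube.
  y = 3: RHS = 374 is not a perfect cube.
  y = -3: RHS = -382 is not a perfect cube.
Continuing the search up to |y| = 40 finds no solutions either.
No (x, y) in the scanned range satisfies the equation.

No integer solutions with |y| ≤ 40.


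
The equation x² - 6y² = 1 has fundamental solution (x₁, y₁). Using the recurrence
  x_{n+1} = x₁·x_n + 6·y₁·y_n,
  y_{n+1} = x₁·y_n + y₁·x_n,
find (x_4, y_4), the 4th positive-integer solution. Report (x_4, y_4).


Step 1: Find the fundamental solution (x₁, y₁) of x² - 6y² = 1.
  Expand √6 as a continued fraction. a₀ = ⌊√6⌋ = 2; iterate m_{k+1} = d_k·a_k − m_k, d_{k+1} = (6 − m_{k+1}²)/d_k, a_{k+1} = ⌊(a₀ + m_{k+1})/d_{k+1}⌋ (starting m₀ = 0, d₀ = 1), with convergents p_k = a_k·p_{k-1} + p_{k-2}, q_k = a_k·q_{k-1} + q_{k-2} (p₋₁ = 1, q₋₁ = 0):
  k = 0: a₀ = 2; p₀/q₀ = 2/1; p₀² − 6·q₀² = 4 − 6 = -2.
  k = 1: m = 2, d = 2, a = ⌊(2 + 2)/2⌋ = 2; p/q = (2·2 + 1)/(2·1 + 0) = 5/2; p² − 6·q² = 25 − 24 = 1.
  The first convergent with p² − 6·q² = 1 gives the fundamental solution (x₁, y₁) = (5, 2).
Step 2: Apply the recurrence (x_{n+1}, y_{n+1}) = (x₁x_n + 6y₁y_n, x₁y_n + y₁x_n) repeatedly.
  From (x_1, y_1) = (5, 2): x_2 = 5·5 + 6·2·2 = 49; y_2 = 5·2 + 2·5 = 20.
  From (x_2, y_2) = (49, 20): x_3 = 5·49 + 6·2·20 = 485; y_3 = 5·20 + 2·49 = 198.
  From (x_3, y_3) = (485, 198): x_4 = 5·485 + 6·2·198 = 4801; y_4 = 5·198 + 2·485 = 1960.
Step 3: Verify x_4² - 6·y_4² = 23049601 - 23049600 = 1 (should be 1). ✓

(x_1, y_1) = (5, 2); (x_4, y_4) = (4801, 1960).


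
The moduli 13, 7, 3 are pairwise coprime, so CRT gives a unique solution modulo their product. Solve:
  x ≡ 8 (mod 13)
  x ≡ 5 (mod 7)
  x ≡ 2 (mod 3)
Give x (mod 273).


Moduli 13, 7, 3 are pairwise coprime; by CRT there is a unique solution modulo M = 13 · 7 · 3 = 273.
Solve pairwise, accumulating the modulus:
  Start with x ≡ 8 (mod 13).
  Combine with x ≡ 5 (mod 7): since gcd(13, 7) = 1, we get a unique residue mod 91.
    Write x = 8 + 13·t and substitute into x ≡ 5 (mod 7): 13·t ≡ 5 − 8 = -3 (mod 7).
    Reduce coefficients mod 7: 6·t ≡ 4 (mod 7).
    The inverse of 6 mod 7 is 6 (since 6·6 = 36 = 5·7 + 1), so t ≡ 6·4 = 24 ≡ 3 (mod 7).
    Then x = 8 + 13·3 = 47, valid modulo lcm(13, 7) = 91: x ≡ 47 (mod 91).
  Combine with x ≡ 2 (mod 3): since gcd(91, 3) = 1, we get a unique residue mod 273.
    Write x = 47 + 91·t and substitute into x ≡ 2 (mod 3): 91·t ≡ 2 − 47 = -45 (mod 3).
    Reduce coefficients mod 3: 1·t ≡ 0 (mod 3).
    So t ≡ 0 (mod 3).
    Then x = 47 + 91·0 = 47, valid modulo lcm(91, 3) = 273: x ≡ 47 (mod 273).
Verify: 47 mod 13 = 8 ✓, 47 mod 7 = 5 ✓, 47 mod 3 = 2 ✓.

x ≡ 47 (mod 273).


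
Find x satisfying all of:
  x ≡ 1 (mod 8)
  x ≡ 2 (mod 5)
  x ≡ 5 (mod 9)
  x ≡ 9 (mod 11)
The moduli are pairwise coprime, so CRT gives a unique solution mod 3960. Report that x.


Product of moduli M = 8 · 5 · 9 · 11 = 3960.
Merge one congruence at a time:
  Start: x ≡ 1 (mod 8).
  Combine with x ≡ 2 (mod 5); new modulus lcm = 40.
    Write x = 1 + 8·t and substitute into x ≡ 2 (mod 5): 8·t ≡ 2 − 1 = 1 (mod 5).
    Reduce coefficients mod 5: 3·t ≡ 1 (mod 5).
    The inverse of 3 mod 5 is 2 (since 3·2 = 6 = 1·5 + 1), so t ≡ 2·1 = 2 ≡ 2 (mod 5).
    Then x = 1 + 8·2 = 17, valid modulo lcm(8, 5) = 40: x ≡ 17 (mod 40).
  Combine with x ≡ 5 (mod 9); new modulus lcm = 360.
    Write x = 17 + 40·t and substitute into x ≡ 5 (mod 9): 40·t ≡ 5 − 17 = -12 (mod 9).
    Reduce coefficients mod 9: 4·t ≡ 6 (mod 9).
    The inverse of 4 mod 9 is 7 (since 4·7 = 28 = 3·9 + 1), so t ≡ 7·6 = 42 ≡ 6 (mod 9).
    Then x = 17 + 40·6 = 257, valid modulo lcm(40, 9) = 360: x ≡ 257 (mod 360).
  Combine with x ≡ 9 (mod 11); new modulus lcm = 3960.
    Write x = 257 + 360·t and substitute into x ≡ 9 (mod 11): 360·t ≡ 9 − 257 = -248 (mod 11).
    Reduce coefficients mod 11: 8·t ≡ 5 (mod 11).
    The inverse of 8 mod 11 is 7 (since 8·7 = 56 = 5·11 + 1), so t ≡ 7·5 = 35 ≡ 2 (mod 11).
    Then x = 257 + 360·2 = 977, valid modulo lcm(360, 11) = 3960: x ≡ 977 (mod 3960).
Verify against each original: 977 mod 8 = 1, 977 mod 5 = 2, 977 mod 9 = 5, 977 mod 11 = 9.

x ≡ 977 (mod 3960).


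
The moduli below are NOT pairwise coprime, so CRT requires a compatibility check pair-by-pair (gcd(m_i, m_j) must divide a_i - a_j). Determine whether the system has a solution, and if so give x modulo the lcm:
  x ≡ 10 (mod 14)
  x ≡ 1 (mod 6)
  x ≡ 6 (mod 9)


Moduli 14, 6, 9 are not pairwise coprime, so CRT works modulo lcm(m_i) when all pairwise compatibility conditions hold.
Pairwise compatibility: gcd(m_i, m_j) must divide a_i - a_j for every pair.
Merge one congruence at a time:
  Start: x ≡ 10 (mod 14).
  Combine with x ≡ 1 (mod 6): gcd(14, 6) = 2, and 1 - 10 = -9 is NOT divisible by 2.
    ⇒ system is inconsistent (no integer solution).

No solution (the system is inconsistent).


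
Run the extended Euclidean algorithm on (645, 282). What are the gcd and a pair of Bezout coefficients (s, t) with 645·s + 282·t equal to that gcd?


Euclidean algorithm on (645, 282) — divide until remainder is 0:
  645 = 2 · 282 + 81
  282 = 3 · 81 + 39
  81 = 2 · 39 + 3
  39 = 13 · 3 + 0
gcd(645, 282) = 3.
Track Bezout coefficients alongside the remainders: start with r₀ = 645 = a·1 + b·0 (s = 1, t = 0) and r₁ = 282 = a·0 + b·1 (s = 0, t = 1); each new remainder r_{k+1} = r_{k-1} − q_k·r_k inherits s_{k+1} = s_{k-1} − q_k·s_k, t_{k+1} = t_{k-1} − q_k·t_k, so r_k = a·s_k + b·t_k at every step:
  q = 2: r = 81, s = 1 − 2·0 = 1, t = 0 − 2·1 = -2  (check: 645·1 + 282·(-2) = 81)
  q = 3: r = 39, s = 0 − 3·1 = -3, t = 1 − 3·(-2) = 7  (check: 645·(-3) + 282·7 = 39)
  q = 2: r = 3, s = 1 − 2·(-3) = 7, t = -2 − 2·7 = -16  (check: 645·7 + 282·(-16) = 3)
The row with r = 3 (the gcd) gives the Bezout coefficients s = 7, t = -16.
Result: 645 · (7) + 282 · (-16) = 3.

gcd(645, 282) = 3; s = 7, t = -16 (check: 645·7 + 282·(-16) = 3).


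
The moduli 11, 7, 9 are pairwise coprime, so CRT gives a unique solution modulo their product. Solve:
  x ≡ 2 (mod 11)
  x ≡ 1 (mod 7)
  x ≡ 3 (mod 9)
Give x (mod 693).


Moduli 11, 7, 9 are pairwise coprime; by CRT there is a unique solution modulo M = 11 · 7 · 9 = 693.
Solve pairwise, accumulating the modulus:
  Start with x ≡ 2 (mod 11).
  Combine with x ≡ 1 (mod 7): since gcd(11, 7) = 1, we get a unique residue mod 77.
    Write x = 2 + 11·t and substitute into x ≡ 1 (mod 7): 11·t ≡ 1 − 2 = -1 (mod 7).
    Reduce coefficients mod 7: 4·t ≡ 6 (mod 7).
    The inverse of 4 mod 7 is 2 (since 4·2 = 8 = 1·7 + 1), so t ≡ 2·6 = 12 ≡ 5 (mod 7).
    Then x = 2 + 11·5 = 57, valid modulo lcm(11, 7) = 77: x ≡ 57 (mod 77).
  Combine with x ≡ 3 (mod 9): since gcd(77, 9) = 1, we get a unique residue mod 693.
    Write x = 57 + 77·t and substitute into x ≡ 3 (mod 9): 77·t ≡ 3 − 57 = -54 (mod 9).
    Reduce coefficients mod 9: 5·t ≡ 0 (mod 9).
    The inverse of 5 mod 9 is 2 (since 5·2 = 10 = 1·9 + 1), so t ≡ 2·0 = 0 ≡ 0 (mod 9).
    Then x = 57 + 77·0 = 57, valid modulo lcm(77, 9) = 693: x ≡ 57 (mod 693).
Verify: 57 mod 11 = 2 ✓, 57 mod 7 = 1 ✓, 57 mod 9 = 3 ✓.

x ≡ 57 (mod 693).


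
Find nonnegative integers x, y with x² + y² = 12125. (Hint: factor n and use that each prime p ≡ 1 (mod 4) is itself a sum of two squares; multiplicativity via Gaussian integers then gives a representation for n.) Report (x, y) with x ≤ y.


Step 1: Factor n = 12125 = 5^3 · 97.
Step 2: Check the mod-4 condition on each prime factor: 5 ≡ 1 (mod 4), exponent 3; 97 ≡ 1 (mod 4), exponent 1.
All primes ≡ 3 (mod 4) appear to even exponent (or don't appear), so by the two-squares theorem n IS expressible as a sum of two squares.
Step 3: Build a representation. Group n = k² · m with k = 5 and m = 5 · 97 = 485 (a product of primes ≡ 1 (mod 4)); a representation of m scales to one of n via (k·x)² + (k·y)² = k²(x² + y²). Each prime p ≡ 1 (mod 4) is itself a sum of two squares; find a² by testing p − a² for a perfect square:
  5: 5 − 1² = 4 = 2² ⇒ 5 = 1² + 2².
  97: 97 − 1² = 96, 97 − 2² = 93, 97 − 3² = 88, 97 − 4² = 81 = 9² ⇒ 97 = 4² + 9².
  Combine using the Brahmagupta–Fibonacci identity (a² + b²)(c² + d²) = (ac − bd)² + (ad + bc)² = (ac + bd)² + (ad − bc)²:
  5 · 97 = 485: from (1² + 2²)(4² + 9²), take (1·4 − 2·9, 1·9 + 2·4) = (4 − 18, 9 + 8) = (-14, 17); dropping signs (only squares matter) gives (14, 17); check 14² + 17² = 196 + 289 = 485 ✓.
  Scale by k = 5: (5·14, 5·17) = (70, 85).
Step 4: Order so x ≤ y and verify: 70² + 85² = 4900 + 7225 = 12125 = n. ✓

n = 12125 = 70² + 85² (one valid representation with x ≤ y).


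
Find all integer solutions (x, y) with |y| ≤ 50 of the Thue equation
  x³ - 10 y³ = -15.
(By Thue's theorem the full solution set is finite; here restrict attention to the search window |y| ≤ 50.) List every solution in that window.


The equation is x³ - 10y³ = -15. For fixed y, x³ = 10·y³ − 15, so a solution requires the RHS to be a perfect cube.
Strategy: iterate y from -50 to 50, compute RHS = 10·y³ − 15, and check whether it is a (positive or negative) perfect cube.
Check small values of y:
  y = 0: RHS = -15 is not a perfect cube.
  y = 1: RHS = -5 is not a perfect cube.
  y = -1: RHS = -25 is not a perfect cube.
  y = 2: RHS = 65 is not a perfect cube.
  y = -2: RHS = -95 is not a perfect cube.
  y = 3: RHS = 255 is not a perfect cube.
  y = -3: RHS = -285 is not a perfect cube.
Continuing the search up to |y| = 50 finds no solutions either.
No (x, y) in the scanned range satisfies the equation.

No integer solutions with |y| ≤ 50.


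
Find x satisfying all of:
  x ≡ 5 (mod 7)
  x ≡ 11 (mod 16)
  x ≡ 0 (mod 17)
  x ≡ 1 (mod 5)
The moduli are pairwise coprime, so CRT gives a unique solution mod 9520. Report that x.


Product of moduli M = 7 · 16 · 17 · 5 = 9520.
Merge one congruence at a time:
  Start: x ≡ 5 (mod 7).
  Combine with x ≡ 11 (mod 16); new modulus lcm = 112.
    Write x = 5 + 7·t and substitute into x ≡ 11 (mod 16): 7·t ≡ 11 − 5 = 6 (mod 16).
    The inverse of 7 mod 16 is 7 (since 7·7 = 49 = 3·16 + 1), so t ≡ 7·6 = 42 ≡ 10 (mod 16).
    Then x = 5 + 7·10 = 75, valid modulo lcm(7, 16) = 112: x ≡ 75 (mod 112).
  Combine with x ≡ 0 (mod 17); new modulus lcm = 1904.
    Write x = 75 + 112·t and substitute into x ≡ 0 (mod 17): 112·t ≡ 0 − 75 = -75 (mod 17).
    Reduce coefficients mod 17: 10·t ≡ 10 (mod 17).
    The inverse of 10 mod 17 is 12 (since 10·12 = 120 = 7·17 + 1), so t ≡ 12·10 = 120 ≡ 1 (mod 17).
    Then x = 75 + 112·1 = 187, valid modulo lcm(112, 17) = 1904: x ≡ 187 (mod 1904).
  Combine with x ≡ 1 (mod 5); new modulus lcm = 9520.
    Write x = 187 + 1904·t and substitute into x ≡ 1 (mod 5): 1904·t ≡ 1 − 187 = -186 (mod 5).
    Reduce coefficients mod 5: 4·t ≡ 4 (mod 5).
    The inverse of 4 mod 5 is 4 (since 4·4 = 16 = 3·5 + 1), so t ≡ 4·4 = 16 ≡ 1 (mod 5).
    Then x = 187 + 1904·1 = 2091, valid modulo lcm(1904, 5) = 9520: x ≡ 2091 (mod 9520).
Verify against each original: 2091 mod 7 = 5, 2091 mod 16 = 11, 2091 mod 17 = 0, 2091 mod 5 = 1.

x ≡ 2091 (mod 9520).


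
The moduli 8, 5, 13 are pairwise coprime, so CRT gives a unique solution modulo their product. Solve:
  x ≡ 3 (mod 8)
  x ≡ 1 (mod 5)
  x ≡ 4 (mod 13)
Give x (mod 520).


Moduli 8, 5, 13 are pairwise coprime; by CRT there is a unique solution modulo M = 8 · 5 · 13 = 520.
Solve pairwise, accumulating the modulus:
  Start with x ≡ 3 (mod 8).
  Combine with x ≡ 1 (mod 5): since gcd(8, 5) = 1, we get a unique residue mod 40.
    Write x = 3 + 8·t and substitute into x ≡ 1 (mod 5): 8·t ≡ 1 − 3 = -2 (mod 5).
    Reduce coefficients mod 5: 3·t ≡ 3 (mod 5).
    The inverse of 3 mod 5 is 2 (since 3·2 = 6 = 1·5 + 1), so t ≡ 2·3 = 6 ≡ 1 (mod 5).
    Then x = 3 + 8·1 = 11, valid modulo lcm(8, 5) = 40: x ≡ 11 (mod 40).
  Combine with x ≡ 4 (mod 13): since gcd(40, 13) = 1, we get a unique residue mod 520.
    Write x = 11 + 40·t and substitute into x ≡ 4 (mod 13): 40·t ≡ 4 − 11 = -7 (mod 13).
    Reduce coefficients mod 13: 1·t ≡ 6 (mod 13).
    So t ≡ 6 (mod 13).
    Then x = 11 + 40·6 = 251, valid modulo lcm(40, 13) = 520: x ≡ 251 (mod 520).
Verify: 251 mod 8 = 3 ✓, 251 mod 5 = 1 ✓, 251 mod 13 = 4 ✓.

x ≡ 251 (mod 520).


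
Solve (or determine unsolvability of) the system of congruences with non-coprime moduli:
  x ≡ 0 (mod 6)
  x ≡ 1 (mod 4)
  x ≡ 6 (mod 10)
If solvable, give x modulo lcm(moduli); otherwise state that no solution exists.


Moduli 6, 4, 10 are not pairwise coprime, so CRT works modulo lcm(m_i) when all pairwise compatibility conditions hold.
Pairwise compatibility: gcd(m_i, m_j) must divide a_i - a_j for every pair.
Merge one congruence at a time:
  Start: x ≡ 0 (mod 6).
  Combine with x ≡ 1 (mod 4): gcd(6, 4) = 2, and 1 - 0 = 1 is NOT divisible by 2.
    ⇒ system is inconsistent (no integer solution).

No solution (the system is inconsistent).


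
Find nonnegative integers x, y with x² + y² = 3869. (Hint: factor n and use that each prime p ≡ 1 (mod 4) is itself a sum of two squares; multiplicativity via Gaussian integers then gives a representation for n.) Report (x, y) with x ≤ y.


Step 1: Factor n = 3869 = 53 · 73.
Step 2: Check the mod-4 condition on each prime factor: 53 ≡ 1 (mod 4), exponent 1; 73 ≡ 1 (mod 4), exponent 1.
All primes ≡ 3 (mod 4) appear to even exponent (or don't appear), so by the two-squares theorem n IS expressible as a sum of two squares.
Step 3: Build a representation. Here n = 53 · 73 is a product of primes ≡ 1 (mod 4). Each prime p ≡ 1 (mod 4) is itself a sum of two squares; find a² by testing p − a² for a perfect square:
  53: 53 − 1² = 52, 53 − 2² = 49 = 7² ⇒ 53 = 2² + 7².
  73: 73 − 1² = 72, 73 − 2² = 69, 73 − 3² = 64 = 8² ⇒ 73 = 3² + 8².
  Combine using the Brahmagupta–Fibonacci identity (a² + b²)(c² + d²) = (ac − bd)² + (ad + bc)² = (ac + bd)² + (ad − bc)²:
  53 · 73 = 3869: from (2² + 7²)(3² + 8²), take (2·3 − 7·8, 2·8 + 7·3) = (6 − 56, 16 + 21) = (-50, 37); dropping signs (only squares matter) gives (50, 37); check 50² + 37² = 2500 + 1369 = 3869 ✓.
Step 4: Order so x ≤ y and verify: 37² + 50² = 1369 + 2500 = 3869 = n. ✓

n = 3869 = 37² + 50² (one valid representation with x ≤ y).


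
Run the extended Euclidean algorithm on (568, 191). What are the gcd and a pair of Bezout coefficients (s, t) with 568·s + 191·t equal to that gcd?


Euclidean algorithm on (568, 191) — divide until remainder is 0:
  568 = 2 · 191 + 186
  191 = 1 · 186 + 5
  186 = 37 · 5 + 1
  5 = 5 · 1 + 0
gcd(568, 191) = 1.
Track Bezout coefficients alongside the remainders: start with r₀ = 568 = a·1 + b·0 (s = 1, t = 0) and r₁ = 191 = a·0 + b·1 (s = 0, t = 1); each new remainder r_{k+1} = r_{k-1} − q_k·r_k inherits s_{k+1} = s_{k-1} − q_k·s_k, t_{k+1} = t_{k-1} − q_k·t_k, so r_k = a·s_k + b·t_k at every step:
  q = 2: r = 186, s = 1 − 2·0 = 1, t = 0 − 2·1 = -2  (check: 568·1 + 191·(-2) = 186)
  q = 1: r = 5, s = 0 − 1·1 = -1, t = 1 − 1·(-2) = 3  (check: 568·(-1) + 191·3 = 5)
  q = 37: r = 1, s = 1 − 37·(-1) = 38, t = -2 − 37·3 = -113  (check: 568·38 + 191·(-113) = 1)
The row with r = 1 (the gcd) gives the Bezout coefficients s = 38, t = -113.
Result: 568 · (38) + 191 · (-113) = 1.

gcd(568, 191) = 1; s = 38, t = -113 (check: 568·38 + 191·(-113) = 1).


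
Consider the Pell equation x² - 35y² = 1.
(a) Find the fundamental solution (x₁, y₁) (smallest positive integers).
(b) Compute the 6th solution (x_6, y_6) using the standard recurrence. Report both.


Step 1: Find the fundamental solution (x₁, y₁) of x² - 35y² = 1.
  Expand √35 as a continued fraction. a₀ = ⌊√35⌋ = 5; iterate m_{k+1} = d_k·a_k − m_k, d_{k+1} = (35 − m_{k+1}²)/d_k, a_{k+1} = ⌊(a₀ + m_{k+1})/d_{k+1}⌋ (starting m₀ = 0, d₀ = 1), with convergents p_k = a_k·p_{k-1} + p_{k-2}, q_k = a_k·q_{k-1} + q_{k-2} (p₋₁ = 1, q₋₁ = 0):
  k = 0: a₀ = 5; p₀/q₀ = 5/1; p₀² − 35·q₀² = 25 − 35 = -10.
  k = 1: m = 5, d = 10, a = ⌊(5 + 5)/10⌋ = 1; p/q = (1·5 + 1)/(1·1 + 0) = 6/1; p² − 35·q² = 36 − 35 = 1.
  The first convergent with p² − 35·q² = 1 gives the fundamental solution (x₁, y₁) = (6, 1).
Step 2: Apply the recurrence (x_{n+1}, y_{n+1}) = (x₁x_n + 35y₁y_n, x₁y_n + y₁x_n) repeatedly.
  From (x_1, y_1) = (6, 1): x_2 = 6·6 + 35·1·1 = 71; y_2 = 6·1 + 1·6 = 12.
  From (x_2, y_2) = (71, 12): x_3 = 6·71 + 35·1·12 = 846; y_3 = 6·12 + 1·71 = 143.
  From (x_3, y_3) = (846, 143): x_4 = 6·846 + 35·1·143 = 10081; y_4 = 6·143 + 1·846 = 1704.
  From (x_4, y_4) = (10081, 1704): x_5 = 6·10081 + 35·1·1704 = 120126; y_5 = 6·1704 + 1·10081 = 20305.
  From (x_5, y_5) = (120126, 20305): x_6 = 6·120126 + 35·1·20305 = 1431431; y_6 = 6·20305 + 1·120126 = 241956.
Step 3: Verify x_6² - 35·y_6² = 2048994707761 - 2048994707760 = 1 (should be 1). ✓

(x_1, y_1) = (6, 1); (x_6, y_6) = (1431431, 241956).


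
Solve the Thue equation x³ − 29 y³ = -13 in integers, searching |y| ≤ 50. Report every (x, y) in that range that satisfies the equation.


The equation is x³ - 29y³ = -13. For fixed y, x³ = 29·y³ − 13, so a solution requires the RHS to be a perfect cube.
Strategy: iterate y from -50 to 50, compute RHS = 29·y³ − 13, and check whether it is a (positive or negative) perfect cube.
Check small values of y:
  y = 0: RHS = -13 is not a perfect cube.
  y = 1: RHS = 16 is not a perfect cube.
  y = -1: RHS = -42 is not a perfect cube.
  y = 2: RHS = 219 is not a perfect cube.
  y = -2: RHS = -245 is not a perfect cube.
  y = 3: RHS = 770 is not a perfect cube.
  y = -3: RHS = -796 is not a perfect cube.
Continuing the search up to |y| = 50 finds no solutions either.
No (x, y) in the scanned range satisfies the equation.

No integer solutions with |y| ≤ 50.


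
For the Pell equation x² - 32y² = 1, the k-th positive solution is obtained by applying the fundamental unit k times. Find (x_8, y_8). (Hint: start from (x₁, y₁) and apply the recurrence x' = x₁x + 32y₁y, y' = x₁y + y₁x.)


Step 1: Find the fundamental solution (x₁, y₁) of x² - 32y² = 1.
  Expand √32 as a continued fraction. a₀ = ⌊√32⌋ = 5; iterate m_{k+1} = d_k·a_k − m_k, d_{k+1} = (32 − m_{k+1}²)/d_k, a_{k+1} = ⌊(a₀ + m_{k+1})/d_{k+1}⌋ (starting m₀ = 0, d₀ = 1), with convergents p_k = a_k·p_{k-1} + p_{k-2}, q_k = a_k·q_{k-1} + q_{k-2} (p₋₁ = 1, q₋₁ = 0):
  k = 0: a₀ = 5; p₀/q₀ = 5/1; p₀² − 32·q₀² = 25 − 32 = -7.
  k = 1: m = 5, d = 7, a = ⌊(5 + 5)/7⌋ = 1; p/q = (1·5 + 1)/(1·1 + 0) = 6/1; p² − 32·q² = 36 − 32 = 4.
  k = 2: m = 2, d = 4, a = ⌊(5 + 2)/4⌋ = 1; p/q = (1·6 + 5)/(1·1 + 1) = 11/2; p² − 32·q² = 121 − 128 = -7.
  k = 3: m = 2, d = 7, a = ⌊(5 + 2)/7⌋ = 1; p/q = (1·11 + 6)/(1·2 + 1) = 17/3; p² − 32·q² = 289 − 288 = 1.
  The first convergent with p² − 32·q² = 1 gives the fundamental solution (x₁, y₁) = (17, 3).
Step 2: Apply the recurrence (x_{n+1}, y_{n+1}) = (x₁x_n + 32y₁y_n, x₁y_n + y₁x_n) repeatedly.
  From (x_1, y_1) = (17, 3): x_2 = 17·17 + 32·3·3 = 577; y_2 = 17·3 + 3·17 = 102.
  From (x_2, y_2) = (577, 102): x_3 = 17·577 + 32·3·102 = 19601; y_3 = 17·102 + 3·577 = 3465.
  From (x_3, y_3) = (19601, 3465): x_4 = 17·19601 + 32·3·3465 = 665857; y_4 = 17·3465 + 3·19601 = 117708.
  From (x_4, y_4) = (665857, 117708): x_5 = 17·665857 + 32·3·117708 = 22619537; y_5 = 17·117708 + 3·665857 = 3998607.
  From (x_5, y_5) = (22619537, 3998607): x_6 = 17·22619537 + 32·3·3998607 = 768398401; y_6 = 17·3998607 + 3·22619537 = 135834930.
  From (x_6, y_6) = (768398401, 135834930): x_7 = 17·768398401 + 32·3·135834930 = 26102926097; y_7 = 17·135834930 + 3·768398401 = 4614389013.
  From (x_7, y_7) = (26102926097, 4614389013): x_8 = 17·26102926097 + 32·3·4614389013 = 886731088897; y_8 = 17·4614389013 + 3·26102926097 = 156753391512.
Step 3: Verify x_8² - 32·y_8² = 786292024016459316676609 - 786292024016459316676608 = 1 (should be 1). ✓

(x_1, y_1) = (17, 3); (x_8, y_8) = (886731088897, 156753391512).
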